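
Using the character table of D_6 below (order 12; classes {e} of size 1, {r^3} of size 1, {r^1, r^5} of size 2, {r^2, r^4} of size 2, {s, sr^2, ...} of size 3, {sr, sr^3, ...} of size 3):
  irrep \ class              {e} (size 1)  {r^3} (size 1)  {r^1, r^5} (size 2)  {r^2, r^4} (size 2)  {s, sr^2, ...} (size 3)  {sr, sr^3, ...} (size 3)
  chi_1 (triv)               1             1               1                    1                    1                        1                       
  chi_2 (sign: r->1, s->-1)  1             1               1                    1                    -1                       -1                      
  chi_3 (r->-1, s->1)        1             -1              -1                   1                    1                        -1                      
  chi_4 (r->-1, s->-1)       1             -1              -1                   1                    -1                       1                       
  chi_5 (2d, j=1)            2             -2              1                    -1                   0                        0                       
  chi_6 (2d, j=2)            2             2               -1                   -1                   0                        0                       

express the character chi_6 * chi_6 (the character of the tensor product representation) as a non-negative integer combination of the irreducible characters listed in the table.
chi_6 tensor chi_6 = chi_1 + chi_2 + chi_6 (all other irreducibles have multiplicity 0).

Details: The character of a tensor product is the pointwise product (chi_6 * chi_6)(C) = chi_6(C) * chi_6(C):
  {e}: (2)*(2), {r^3}: (2)*(2), {r^1, r^5}: (-1)*(-1), {r^2, r^4}: (-1)*(-1), {s, sr^2, ...}: (0)*(0), {sr, sr^3, ...}: (0)*(0)
so (chi_6 * chi_6) takes values
  {e} -> 4, {r^3} -> 4, {r^1, r^5} -> 1, {r^2, r^4} -> 1, {s, sr^2, ...} -> 0, {sr, sr^3, ...} -> 0.
Now take the inner product of this character with each irreducible chi from the table, <chi_6*chi_6, chi> = (1/12) sum_C |C| (chi_6*chi_6)(C) conj(chi(C)):
  <chi_6*chi_6, chi_1> = (1/12)[1*(4)*conj(1) + 1*(4)*conj(1) + 2*(1)*conj(1) + 2*(1)*conj(1) + 3*(0)*conj(1) + 3*(0)*conj(1)]
      = (1/12)[(4) + (4) + (2) + (2) + (0) + (0)] = 12/12 = 1
  <chi_6*chi_6, chi_2> = (1/12)[1*(4)*conj(1) + 1*(4)*conj(1) + 2*(1)*conj(1) + 2*(1)*conj(1) + 3*(0)*conj(-1) + 3*(0)*conj(-1)]
      = (1/12)[(4) + (4) + (2) + (2) + (0) + (0)] = 12/12 = 1
  <chi_6*chi_6, chi_3> = (1/12)[1*(4)*conj(1) + 1*(4)*conj(-1) + 2*(1)*conj(-1) + 2*(1)*conj(1) + 3*(0)*conj(1) + 3*(0)*conj(-1)]
      = (1/12)[(4) + (-4) + (-2) + (2) + (0) + (0)] = 0/12 = 0
  <chi_6*chi_6, chi_4> = (1/12)[1*(4)*conj(1) + 1*(4)*conj(-1) + 2*(1)*conj(-1) + 2*(1)*conj(1) + 3*(0)*conj(-1) + 3*(0)*conj(1)]
      = (1/12)[(4) + (-4) + (-2) + (2) + (0) + (0)] = 0/12 = 0
  <chi_6*chi_6, chi_5> = (1/12)[1*(4)*conj(2) + 1*(4)*conj(-2) + 2*(1)*conj(1) + 2*(1)*conj(-1) + 3*(0)*conj(0) + 3*(0)*conj(0)]
      = (1/12)[(8) + (-8) + (2) + (-2) + (0) + (0)] = 0/12 = 0
  <chi_6*chi_6, chi_6> = (1/12)[1*(4)*conj(2) + 1*(4)*conj(2) + 2*(1)*conj(-1) + 2*(1)*conj(-1) + 3*(0)*conj(0) + 3*(0)*conj(0)]
      = (1/12)[(8) + (8) + (-2) + (-2) + (0) + (0)] = 12/12 = 1
Hence the multiplicities are chi_1: 1, chi_2: 1, chi_6: 1. Dimension check: dim(chi_6)*dim(chi_6) = 2*2 = 4 and sum (mult * dim) = 1*1 + 1*1 + 1*2 = 4.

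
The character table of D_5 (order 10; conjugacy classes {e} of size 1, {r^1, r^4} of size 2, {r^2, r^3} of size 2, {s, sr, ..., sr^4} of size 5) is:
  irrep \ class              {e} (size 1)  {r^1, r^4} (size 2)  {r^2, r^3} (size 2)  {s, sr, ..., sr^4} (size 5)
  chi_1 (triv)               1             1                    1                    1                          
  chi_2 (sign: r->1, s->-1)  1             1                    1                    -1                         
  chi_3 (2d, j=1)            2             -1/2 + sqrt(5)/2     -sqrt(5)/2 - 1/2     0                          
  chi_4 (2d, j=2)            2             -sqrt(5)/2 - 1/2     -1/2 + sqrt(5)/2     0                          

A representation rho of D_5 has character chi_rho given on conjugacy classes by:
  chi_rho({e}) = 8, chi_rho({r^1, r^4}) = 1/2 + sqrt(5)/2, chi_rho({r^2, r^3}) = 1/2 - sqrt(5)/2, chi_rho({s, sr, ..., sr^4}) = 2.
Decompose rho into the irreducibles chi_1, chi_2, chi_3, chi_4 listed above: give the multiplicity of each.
Multiplicities: chi_1: 2, chi_2: 0, chi_3: 2, chi_4: 1.

Details: Use <chi_rho, chi> = (1/|G|) sum_C |C| * chi_rho(C) * conj(chi(C)) with |G| = 10 for each irreducible chi in the table:
  <chi_rho, chi_1> = (1/10)[1*(8)*conj(1) + 2*(1/2 + sqrt(5)/2)*conj(1) + 2*(1/2 - sqrt(5)/2)*conj(1) + 5*(2)*conj(1)]
      = (1/10)[(8) + (1 + sqrt(5)) + (1 - sqrt(5)) + (10)] = 20/10 = 2
  <chi_rho, chi_2> = (1/10)[1*(8)*conj(1) + 2*(1/2 + sqrt(5)/2)*conj(1) + 2*(1/2 - sqrt(5)/2)*conj(1) + 5*(2)*conj(-1)]
      = (1/10)[(8) + (1 + sqrt(5)) + (1 - sqrt(5)) + (-10)] = 0/10 = 0
  <chi_rho, chi_3> = (1/10)[1*(8)*conj(2) + 2*(1/2 + sqrt(5)/2)*conj(-1/2 + sqrt(5)/2) + 2*(1/2 - sqrt(5)/2)*conj(-sqrt(5)/2 - 1/2) + 5*(2)*conj(0)]
      = (1/10)[(16) + (2) + (2) + (0)] = 20/10 = 2
  <chi_rho, chi_4> = (1/10)[1*(8)*conj(2) + 2*(1/2 + sqrt(5)/2)*conj(-sqrt(5)/2 - 1/2) + 2*(1/2 - sqrt(5)/2)*conj(-1/2 + sqrt(5)/2) + 5*(2)*conj(0)]
      = (1/10)[(16) + (-3 - sqrt(5)) + (-3 + sqrt(5)) + (0)] = 10/10 = 1
Dimension check: dim(rho) = sum (mult * dim) = 2*1 + 0*1 + 2*2 + 1*2 = 8 = chi_rho(e) = 8.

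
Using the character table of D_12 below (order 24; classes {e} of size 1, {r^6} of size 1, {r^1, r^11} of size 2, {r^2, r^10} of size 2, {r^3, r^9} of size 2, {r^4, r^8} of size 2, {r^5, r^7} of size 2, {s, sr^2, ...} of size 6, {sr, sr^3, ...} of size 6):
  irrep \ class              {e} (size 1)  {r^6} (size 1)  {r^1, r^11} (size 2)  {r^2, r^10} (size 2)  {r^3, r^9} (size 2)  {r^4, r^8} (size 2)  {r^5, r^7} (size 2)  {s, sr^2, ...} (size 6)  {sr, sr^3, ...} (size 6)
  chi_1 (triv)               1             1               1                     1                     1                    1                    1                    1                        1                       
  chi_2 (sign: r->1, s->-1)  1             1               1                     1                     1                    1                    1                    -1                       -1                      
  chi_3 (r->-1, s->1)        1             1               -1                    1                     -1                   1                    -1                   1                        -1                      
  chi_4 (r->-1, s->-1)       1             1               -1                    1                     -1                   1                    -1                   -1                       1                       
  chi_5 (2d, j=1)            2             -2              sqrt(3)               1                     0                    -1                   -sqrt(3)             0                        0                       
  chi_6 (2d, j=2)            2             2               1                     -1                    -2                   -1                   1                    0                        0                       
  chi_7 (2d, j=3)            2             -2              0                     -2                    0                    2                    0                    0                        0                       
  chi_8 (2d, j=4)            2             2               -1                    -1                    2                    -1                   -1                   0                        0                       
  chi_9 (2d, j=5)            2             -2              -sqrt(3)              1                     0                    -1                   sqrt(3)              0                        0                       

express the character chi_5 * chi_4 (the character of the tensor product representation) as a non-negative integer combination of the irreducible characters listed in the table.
chi_5 tensor chi_4 = chi_9 (all other irreducibles have multiplicity 0).

Explanation: The character of a tensor product is the pointwise product (chi_5 * chi_4)(C) = chi_5(C) * chi_4(C):
  {e}: (2)*(1), {r^6}: (-2)*(1), {r^1, r^11}: (sqrt(3))*(-1), {r^2, r^10}: (1)*(1), {r^3, r^9}: (0)*(-1), {r^4, r^8}: (-1)*(1), {r^5, r^7}: (-sqrt(3))*(-1), {s, sr^2, ...}: (0)*(-1), {sr, sr^3, ...}: (0)*(1)
so (chi_5 * chi_4) takes values
  {e} -> 2, {r^6} -> -2, {r^1, r^11} -> -sqrt(3), {r^2, r^10} -> 1, {r^3, r^9} -> 0, {r^4, r^8} -> -1, {r^5, r^7} -> sqrt(3), {s, sr^2, ...} -> 0, {sr, sr^3, ...} -> 0.
Now take the inner product of this character with each irreducible chi from the table, <chi_5*chi_4, chi> = (1/24) sum_C |C| (chi_5*chi_4)(C) conj(chi(C)):
  <chi_5*chi_4, chi_1> = (1/24)[1*(2)*conj(1) + 1*(-2)*conj(1) + 2*(-sqrt(3))*conj(1) + 2*(1)*conj(1) + 2*(0)*conj(1) + 2*(-1)*conj(1) + 2*(sqrt(3))*conj(1) + 6*(0)*conj(1) + 6*(0)*conj(1)]
      = (1/24)[(2) + (-2) + (-2*sqrt(3)) + (2) + (0) + (-2) + (2*sqrt(3)) + (0) + (0)] = 0/24 = 0
  <chi_5*chi_4, chi_2> = (1/24)[1*(2)*conj(1) + 1*(-2)*conj(1) + 2*(-sqrt(3))*conj(1) + 2*(1)*conj(1) + 2*(0)*conj(1) + 2*(-1)*conj(1) + 2*(sqrt(3))*conj(1) + 6*(0)*conj(-1) + 6*(0)*conj(-1)]
      = (1/24)[(2) + (-2) + (-2*sqrt(3)) + (2) + (0) + (-2) + (2*sqrt(3)) + (0) + (0)] = 0/24 = 0
  <chi_5*chi_4, chi_3> = (1/24)[1*(2)*conj(1) + 1*(-2)*conj(1) + 2*(-sqrt(3))*conj(-1) + 2*(1)*conj(1) + 2*(0)*conj(-1) + 2*(-1)*conj(1) + 2*(sqrt(3))*conj(-1) + 6*(0)*conj(1) + 6*(0)*conj(-1)]
      = (1/24)[(2) + (-2) + (2*sqrt(3)) + (2) + (0) + (-2) + (-2*sqrt(3)) + (0) + (0)] = 0/24 = 0
  <chi_5*chi_4, chi_4> = (1/24)[1*(2)*conj(1) + 1*(-2)*conj(1) + 2*(-sqrt(3))*conj(-1) + 2*(1)*conj(1) + 2*(0)*conj(-1) + 2*(-1)*conj(1) + 2*(sqrt(3))*conj(-1) + 6*(0)*conj(-1) + 6*(0)*conj(1)]
      = (1/24)[(2) + (-2) + (2*sqrt(3)) + (2) + (0) + (-2) + (-2*sqrt(3)) + (0) + (0)] = 0/24 = 0
  <chi_5*chi_4, chi_5> = (1/24)[1*(2)*conj(2) + 1*(-2)*conj(-2) + 2*(-sqrt(3))*conj(sqrt(3)) + 2*(1)*conj(1) + 2*(0)*conj(0) + 2*(-1)*conj(-1) + 2*(sqrt(3))*conj(-sqrt(3)) + 6*(0)*conj(0) + 6*(0)*conj(0)]
      = (1/24)[(4) + (4) + (-6) + (2) + (0) + (2) + (-6) + (0) + (0)] = 0/24 = 0
  <chi_5*chi_4, chi_6> = (1/24)[1*(2)*conj(2) + 1*(-2)*conj(2) + 2*(-sqrt(3))*conj(1) + 2*(1)*conj(-1) + 2*(0)*conj(-2) + 2*(-1)*conj(-1) + 2*(sqrt(3))*conj(1) + 6*(0)*conj(0) + 6*(0)*conj(0)]
      = (1/24)[(4) + (-4) + (-2*sqrt(3)) + (-2) + (0) + (2) + (2*sqrt(3)) + (0) + (0)] = 0/24 = 0
  <chi_5*chi_4, chi_7> = (1/24)[1*(2)*conj(2) + 1*(-2)*conj(-2) + 2*(-sqrt(3))*conj(0) + 2*(1)*conj(-2) + 2*(0)*conj(0) + 2*(-1)*conj(2) + 2*(sqrt(3))*conj(0) + 6*(0)*conj(0) + 6*(0)*conj(0)]
      = (1/24)[(4) + (4) + (0) + (-4) + (0) + (-4) + (0) + (0) + (0)] = 0/24 = 0
  <chi_5*chi_4, chi_8> = (1/24)[1*(2)*conj(2) + 1*(-2)*conj(2) + 2*(-sqrt(3))*conj(-1) + 2*(1)*conj(-1) + 2*(0)*conj(2) + 2*(-1)*conj(-1) + 2*(sqrt(3))*conj(-1) + 6*(0)*conj(0) + 6*(0)*conj(0)]
      = (1/24)[(4) + (-4) + (2*sqrt(3)) + (-2) + (0) + (2) + (-2*sqrt(3)) + (0) + (0)] = 0/24 = 0
  <chi_5*chi_4, chi_9> = (1/24)[1*(2)*conj(2) + 1*(-2)*conj(-2) + 2*(-sqrt(3))*conj(-sqrt(3)) + 2*(1)*conj(1) + 2*(0)*conj(0) + 2*(-1)*conj(-1) + 2*(sqrt(3))*conj(sqrt(3)) + 6*(0)*conj(0) + 6*(0)*conj(0)]
      = (1/24)[(4) + (4) + (6) + (2) + (0) + (2) + (6) + (0) + (0)] = 24/24 = 1
Hence the multiplicities are chi_9: 1. Dimension check: dim(chi_5)*dim(chi_4) = 2*1 = 2 and sum (mult * dim) = 1*2 = 2.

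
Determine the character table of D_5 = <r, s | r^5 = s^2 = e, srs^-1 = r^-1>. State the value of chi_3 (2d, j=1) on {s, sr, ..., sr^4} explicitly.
Conjugacy classes: {e} of size 1, {r^1, r^4} of size 2, {r^2, r^3} of size 2, {s, sr, ..., sr^4} of size 5.
Character table:
  irrep \ class              {e} (size 1)  {r^1, r^4} (size 2)  {r^2, r^3} (size 2)  {s, sr, ..., sr^4} (size 5)
  chi_1 (triv)               1             1                    1                    1                          
  chi_2 (sign: r->1, s->-1)  1             1                    1                    -1                         
  chi_3 (2d, j=1)            2             -1/2 + sqrt(5)/2     -sqrt(5)/2 - 1/2     0                          
  chi_4 (2d, j=2)            2             -sqrt(5)/2 - 1/2     -1/2 + sqrt(5)/2     0                          

Spot check: chi_3 (2d, j=1) on {s, sr, ..., sr^4} = 0.

Proof sketch: D_5 has order 2*5 = 10 with 4 conjugacy classes, hence 4 irreducibles. Sum of squared dims 1 + 1 + 4 + 4 = 10 = |G|. Linear characters come from the abelianisation; the 2-dimensional irreps have character r^k -> 2*cos(2*pi*j*k/5), reflections -> 0.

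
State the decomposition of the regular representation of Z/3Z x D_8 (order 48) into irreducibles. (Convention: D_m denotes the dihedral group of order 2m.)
Each irreducible V_i of dimension d_i appears with multiplicity d_i, i.e. rho_reg = (direct sum over all irreducibles V_i) d_i V_i. The irreducible dimensions for Z/3Z x D_8 are 1, 1, 1, 1, 1, 1, 1, 1, 1, 1, 1, 1, 2, 2, 2, 2, 2, 2, 2, 2, 2: 12 irreducibles of dimension 1, each with multiplicity 1; 9 irreducibles of dimension 2, each with multiplicity 2. Total dimension 12*1*1 + 9*2*2 = 48 = |G|.

Justification: General theorem: in the regular representation of a finite group G, each irreducible appears with multiplicity equal to its dimension. Check: dim(rho_reg) = sum d_i^2 = 1 + 1 + 1 + 1 + 1 + 1 + 1 + 1 + 1 + 1 + 1 + 1 + 4 + 4 + 4 + 4 + 4 + 4 + 4 + 4 + 4 = 48 = |G|.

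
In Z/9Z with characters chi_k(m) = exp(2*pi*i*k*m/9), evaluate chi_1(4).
chi_1(4) = zeta_9^4 = exp(8*I*pi/9)

Why: chi_1(4) = zeta_9^(1*4) = zeta_9^4. Since zeta_9^9 = 1, this equals zeta_9^4 = exp(2*pi*i*4/9) = exp(8*I*pi/9).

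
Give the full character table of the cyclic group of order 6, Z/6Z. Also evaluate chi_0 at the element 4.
Character table of Z/6Z (irreps indexed chi_0,...,chi_5 with chi_k(m) = zeta_6^(k*m), zeta_6 = exp(2*pi*i/6)):
  irrep \ class  {0} (size 1)  {1} (size 1)    {2} (size 1)    {3} (size 1)  {4} (size 1)    {5} (size 1)  
  chi_0          1             1               1               1             1               1             
  chi_1          1             exp(I*pi/3)     exp(2*I*pi/3)   -1            exp(-2*I*pi/3)  exp(-I*pi/3)  
  chi_2          1             exp(2*I*pi/3)   exp(-2*I*pi/3)  1             exp(2*I*pi/3)   exp(-2*I*pi/3)
  chi_3          1             -1              1               -1            1               -1            
  chi_4          1             exp(-2*I*pi/3)  exp(2*I*pi/3)   1             exp(-2*I*pi/3)  exp(2*I*pi/3) 
  chi_5          1             exp(-I*pi/3)    exp(-2*I*pi/3)  -1            exp(2*I*pi/3)   exp(I*pi/3)   

Spot check: chi_0(4) = zeta_6^(0*4) = zeta_6^0 = 1.

Why: Z/6Z is abelian, so all 6 irreducible complex representations are 1-dimensional. They are given by chi_k(m) = zeta_6^(k*m) for k = 0,...,5. Row orthogonality: sum_m chi_k(m) conj(chi_l(m)) = 6 * [k = l].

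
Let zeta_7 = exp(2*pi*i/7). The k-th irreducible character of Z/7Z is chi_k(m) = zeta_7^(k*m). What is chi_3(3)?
chi_3(3) = zeta_7^9 = exp(4*I*pi/7)

Why: chi_3(3) = zeta_7^(3*3) = zeta_7^9. Since zeta_7^7 = 1, this equals zeta_7^2 = exp(2*pi*i*2/7) = exp(4*I*pi/7).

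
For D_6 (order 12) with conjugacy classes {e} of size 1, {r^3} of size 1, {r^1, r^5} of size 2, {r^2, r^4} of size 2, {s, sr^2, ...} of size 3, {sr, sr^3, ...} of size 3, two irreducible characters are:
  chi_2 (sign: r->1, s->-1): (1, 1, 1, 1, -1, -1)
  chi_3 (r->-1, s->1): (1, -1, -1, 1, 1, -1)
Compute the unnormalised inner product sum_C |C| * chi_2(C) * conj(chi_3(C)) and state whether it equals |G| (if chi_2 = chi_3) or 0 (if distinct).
Sum = 0; so <chi_2, chi_3> = 0 (distinct irreducibles are orthogonal).

Compute term by term over conjugacy classes (|C| * chi_2(C) * conj(chi_3(C))):
  1*(1)*conj(1) + 1*(1)*conj(-1) + 2*(1)*conj(-1) + 2*(1)*conj(1) + 3*(-1)*conj(1) + 3*(-1)*conj(-1)
  = (1) + (-1) + (-2) + (2) + (-3) + (3)
  = 0.
Dividing by |G| = 12 gives 0/12 = 0, matching the row-orthogonality relation <chi_2, chi_3> = [chi_2 = chi_3].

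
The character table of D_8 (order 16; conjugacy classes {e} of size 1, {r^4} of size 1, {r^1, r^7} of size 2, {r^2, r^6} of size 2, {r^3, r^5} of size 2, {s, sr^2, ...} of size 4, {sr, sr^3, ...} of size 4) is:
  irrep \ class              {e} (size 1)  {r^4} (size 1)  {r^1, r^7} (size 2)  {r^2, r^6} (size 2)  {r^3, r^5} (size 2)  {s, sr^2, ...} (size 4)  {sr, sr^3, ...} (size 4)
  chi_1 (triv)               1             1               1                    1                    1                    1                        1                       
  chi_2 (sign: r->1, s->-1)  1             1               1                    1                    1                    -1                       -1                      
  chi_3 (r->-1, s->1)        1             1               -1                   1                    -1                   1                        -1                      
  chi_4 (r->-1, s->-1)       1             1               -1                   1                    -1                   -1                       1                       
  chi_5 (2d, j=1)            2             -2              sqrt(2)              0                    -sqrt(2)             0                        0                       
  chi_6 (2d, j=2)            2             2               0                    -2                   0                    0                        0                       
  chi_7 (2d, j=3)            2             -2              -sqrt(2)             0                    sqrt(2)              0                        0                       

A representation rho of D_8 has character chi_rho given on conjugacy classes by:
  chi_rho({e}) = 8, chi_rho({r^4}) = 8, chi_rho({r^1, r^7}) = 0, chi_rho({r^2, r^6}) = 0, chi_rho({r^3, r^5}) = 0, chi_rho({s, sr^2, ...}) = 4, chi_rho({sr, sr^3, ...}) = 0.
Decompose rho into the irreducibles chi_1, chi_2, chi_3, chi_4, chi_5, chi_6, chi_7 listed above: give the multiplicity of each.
Multiplicities: chi_1: 2, chi_2: 0, chi_3: 2, chi_4: 0, chi_5: 0, chi_6: 2, chi_7: 0.

Solution. Use <chi_rho, chi> = (1/|G|) sum_C |C| * chi_rho(C) * conj(chi(C)) with |G| = 16 for each irreducible chi in the table:
  <chi_rho, chi_1> = (1/16)[1*(8)*conj(1) + 1*(8)*conj(1) + 2*(0)*conj(1) + 2*(0)*conj(1) + 2*(0)*conj(1) + 4*(4)*conj(1) + 4*(0)*conj(1)]
      = (1/16)[(8) + (8) + (0) + (0) + (0) + (16) + (0)] = 32/16 = 2
  <chi_rho, chi_2> = (1/16)[1*(8)*conj(1) + 1*(8)*conj(1) + 2*(0)*conj(1) + 2*(0)*conj(1) + 2*(0)*conj(1) + 4*(4)*conj(-1) + 4*(0)*conj(-1)]
      = (1/16)[(8) + (8) + (0) + (0) + (0) + (-16) + (0)] = 0/16 = 0
  <chi_rho, chi_3> = (1/16)[1*(8)*conj(1) + 1*(8)*conj(1) + 2*(0)*conj(-1) + 2*(0)*conj(1) + 2*(0)*conj(-1) + 4*(4)*conj(1) + 4*(0)*conj(-1)]
      = (1/16)[(8) + (8) + (0) + (0) + (0) + (16) + (0)] = 32/16 = 2
  <chi_rho, chi_4> = (1/16)[1*(8)*conj(1) + 1*(8)*conj(1) + 2*(0)*conj(-1) + 2*(0)*conj(1) + 2*(0)*conj(-1) + 4*(4)*conj(-1) + 4*(0)*conj(1)]
      = (1/16)[(8) + (8) + (0) + (0) + (0) + (-16) + (0)] = 0/16 = 0
  <chi_rho, chi_5> = (1/16)[1*(8)*conj(2) + 1*(8)*conj(-2) + 2*(0)*conj(sqrt(2)) + 2*(0)*conj(0) + 2*(0)*conj(-sqrt(2)) + 4*(4)*conj(0) + 4*(0)*conj(0)]
      = (1/16)[(16) + (-16) + (0) + (0) + (0) + (0) + (0)] = 0/16 = 0
  <chi_rho, chi_6> = (1/16)[1*(8)*conj(2) + 1*(8)*conj(2) + 2*(0)*conj(0) + 2*(0)*conj(-2) + 2*(0)*conj(0) + 4*(4)*conj(0) + 4*(0)*conj(0)]
      = (1/16)[(16) + (16) + (0) + (0) + (0) + (0) + (0)] = 32/16 = 2
  <chi_rho, chi_7> = (1/16)[1*(8)*conj(2) + 1*(8)*conj(-2) + 2*(0)*conj(-sqrt(2)) + 2*(0)*conj(0) + 2*(0)*conj(sqrt(2)) + 4*(4)*conj(0) + 4*(0)*conj(0)]
      = (1/16)[(16) + (-16) + (0) + (0) + (0) + (0) + (0)] = 0/16 = 0
Dimension check: dim(rho) = sum (mult * dim) = 2*1 + 0*1 + 2*1 + 0*1 + 0*2 + 2*2 + 0*2 = 8 = chi_rho(e) = 8.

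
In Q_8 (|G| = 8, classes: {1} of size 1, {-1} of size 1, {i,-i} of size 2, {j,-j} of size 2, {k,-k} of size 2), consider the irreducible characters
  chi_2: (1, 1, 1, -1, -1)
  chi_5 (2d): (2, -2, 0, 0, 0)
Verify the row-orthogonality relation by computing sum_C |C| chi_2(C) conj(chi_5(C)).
Sum = 0; so <chi_2, chi_5> = 0 (distinct irreducibles are orthogonal).

Solution. Compute term by term over conjugacy classes (|C| * chi_2(C) * conj(chi_5(C))):
  1*(1)*conj(2) + 1*(1)*conj(-2) + 2*(1)*conj(0) + 2*(-1)*conj(0) + 2*(-1)*conj(0)
  = (2) + (-2) + (0) + (0) + (0)
  = 0.
Dividing by |G| = 8 gives 0/8 = 0, matching the row-orthogonality relation <chi_2, chi_5> = [chi_2 = chi_5].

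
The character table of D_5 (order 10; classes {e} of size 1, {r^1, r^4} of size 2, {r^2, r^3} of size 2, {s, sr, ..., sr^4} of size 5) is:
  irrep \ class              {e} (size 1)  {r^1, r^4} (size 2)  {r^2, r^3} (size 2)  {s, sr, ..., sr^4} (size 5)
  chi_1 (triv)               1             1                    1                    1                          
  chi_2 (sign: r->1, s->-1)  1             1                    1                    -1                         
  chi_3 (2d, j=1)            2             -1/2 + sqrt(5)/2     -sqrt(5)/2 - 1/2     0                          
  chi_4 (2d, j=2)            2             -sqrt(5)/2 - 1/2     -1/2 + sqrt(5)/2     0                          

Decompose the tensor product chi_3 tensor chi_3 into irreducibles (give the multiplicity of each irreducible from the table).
chi_3 tensor chi_3 = chi_1 + chi_2 + chi_4 (all other irreducibles have multiplicity 0).

Why: The character of a tensor product is the pointwise product (chi_3 * chi_3)(C) = chi_3(C) * chi_3(C):
  {e}: (2)*(2), {r^1, r^4}: (-1/2 + sqrt(5)/2)*(-1/2 + sqrt(5)/2), {r^2, r^3}: (-sqrt(5)/2 - 1/2)*(-sqrt(5)/2 - 1/2), {s, sr, ..., sr^4}: (0)*(0)
so (chi_3 * chi_3) takes values
  {e} -> 4, {r^1, r^4} -> 3/2 - sqrt(5)/2, {r^2, r^3} -> sqrt(5)/2 + 3/2, {s, sr, ..., sr^4} -> 0.
Now take the inner product of this character with each irreducible chi from the table, <chi_3*chi_3, chi> = (1/10) sum_C |C| (chi_3*chi_3)(C) conj(chi(C)):
  <chi_3*chi_3, chi_1> = (1/10)[1*(4)*conj(1) + 2*(3/2 - sqrt(5)/2)*conj(1) + 2*(sqrt(5)/2 + 3/2)*conj(1) + 5*(0)*conj(1)]
      = (1/10)[(4) + (3 - sqrt(5)) + (sqrt(5) + 3) + (0)] = 10/10 = 1
  <chi_3*chi_3, chi_2> = (1/10)[1*(4)*conj(1) + 2*(3/2 - sqrt(5)/2)*conj(1) + 2*(sqrt(5)/2 + 3/2)*conj(1) + 5*(0)*conj(-1)]
      = (1/10)[(4) + (3 - sqrt(5)) + (sqrt(5) + 3) + (0)] = 10/10 = 1
  <chi_3*chi_3, chi_3> = (1/10)[1*(4)*conj(2) + 2*(3/2 - sqrt(5)/2)*conj(-1/2 + sqrt(5)/2) + 2*(sqrt(5)/2 + 3/2)*conj(-sqrt(5)/2 - 1/2) + 5*(0)*conj(0)]
      = (1/10)[(8) + (-4 + 2*sqrt(5)) + (-2*sqrt(5) - 4) + (0)] = 0/10 = 0
  <chi_3*chi_3, chi_4> = (1/10)[1*(4)*conj(2) + 2*(3/2 - sqrt(5)/2)*conj(-sqrt(5)/2 - 1/2) + 2*(sqrt(5)/2 + 3/2)*conj(-1/2 + sqrt(5)/2) + 5*(0)*conj(0)]
      = (1/10)[(8) + (1 - sqrt(5)) + (1 + sqrt(5)) + (0)] = 10/10 = 1
Hence the multiplicities are chi_1: 1, chi_2: 1, chi_4: 1. Dimension check: dim(chi_3)*dim(chi_3) = 2*2 = 4 and sum (mult * dim) = 1*1 + 1*1 + 1*2 = 4.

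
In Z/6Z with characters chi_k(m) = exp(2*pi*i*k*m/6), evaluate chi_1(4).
chi_1(4) = zeta_6^4 = exp(-2*I*pi/3)

Proof sketch: chi_1(4) = zeta_6^(1*4) = zeta_6^4. Since zeta_6^6 = 1, this equals zeta_6^4 = exp(2*pi*i*4/6) = exp(-2*I*pi/3).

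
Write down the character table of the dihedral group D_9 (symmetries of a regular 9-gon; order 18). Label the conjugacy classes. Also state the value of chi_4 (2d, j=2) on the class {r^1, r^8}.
Conjugacy classes: {e} of size 1, {r^1, r^8} of size 2, {r^2, r^7} of size 2, {r^3, r^6} of size 2, {r^4, r^5} of size 2, {s, sr, ..., sr^8} of size 9.
Character table:
  irrep \ class              {e} (size 1)  {r^1, r^8} (size 2)  {r^2, r^7} (size 2)  {r^3, r^6} (size 2)  {r^4, r^5} (size 2)  {s, sr, ..., sr^8} (size 9)
  chi_1 (triv)               1             1                    1                    1                    1                    1                          
  chi_2 (sign: r->1, s->-1)  1             1                    1                    1                    1                    -1                         
  chi_3 (2d, j=1)            2             2*cos(2*pi/9)        2*cos(4*pi/9)        -1                   -2*cos(pi/9)         0                          
  chi_4 (2d, j=2)            2             2*cos(4*pi/9)        -2*cos(pi/9)         -1                   2*cos(2*pi/9)        0                          
  chi_5 (2d, j=3)            2             -1                   -1                   2                    -1                   0                          
  chi_6 (2d, j=4)            2             -2*cos(pi/9)         2*cos(2*pi/9)        -1                   2*cos(4*pi/9)        0                          

Spot check: chi_4 (2d, j=2) on {r^1, r^8} = 2*cos(4*pi/9).

Proof sketch: D_9 has order 2*9 = 18 with 6 conjugacy classes, hence 6 irreducibles. Sum of squared dims 1 + 1 + 4 + 4 + 4 + 4 = 18 = |G|. Linear characters come from the abelianisation; the 2-dimensional irreps have character r^k -> 2*cos(2*pi*j*k/9), reflections -> 0.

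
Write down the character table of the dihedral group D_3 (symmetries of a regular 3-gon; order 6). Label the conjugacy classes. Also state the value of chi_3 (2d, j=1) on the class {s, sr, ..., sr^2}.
Conjugacy classes: {e} of size 1, {r^1, r^2} of size 2, {s, sr, ..., sr^2} of size 3.
Character table:
  irrep \ class              {e} (size 1)  {r^1, r^2} (size 2)  {s, sr, ..., sr^2} (size 3)
  chi_1 (triv)               1             1                    1                          
  chi_2 (sign: r->1, s->-1)  1             1                    -1                         
  chi_3 (2d, j=1)            2             -1                   0                          

Spot check: chi_3 (2d, j=1) on {s, sr, ..., sr^2} = 0.

Solution. D_3 has order 2*3 = 6 with 3 conjugacy classes, hence 3 irreducibles. Sum of squared dims 1 + 1 + 4 = 6 = |G|. Linear characters come from the abelianisation; the 2-dimensional irreps have character r^k -> 2*cos(2*pi*j*k/3), reflections -> 0.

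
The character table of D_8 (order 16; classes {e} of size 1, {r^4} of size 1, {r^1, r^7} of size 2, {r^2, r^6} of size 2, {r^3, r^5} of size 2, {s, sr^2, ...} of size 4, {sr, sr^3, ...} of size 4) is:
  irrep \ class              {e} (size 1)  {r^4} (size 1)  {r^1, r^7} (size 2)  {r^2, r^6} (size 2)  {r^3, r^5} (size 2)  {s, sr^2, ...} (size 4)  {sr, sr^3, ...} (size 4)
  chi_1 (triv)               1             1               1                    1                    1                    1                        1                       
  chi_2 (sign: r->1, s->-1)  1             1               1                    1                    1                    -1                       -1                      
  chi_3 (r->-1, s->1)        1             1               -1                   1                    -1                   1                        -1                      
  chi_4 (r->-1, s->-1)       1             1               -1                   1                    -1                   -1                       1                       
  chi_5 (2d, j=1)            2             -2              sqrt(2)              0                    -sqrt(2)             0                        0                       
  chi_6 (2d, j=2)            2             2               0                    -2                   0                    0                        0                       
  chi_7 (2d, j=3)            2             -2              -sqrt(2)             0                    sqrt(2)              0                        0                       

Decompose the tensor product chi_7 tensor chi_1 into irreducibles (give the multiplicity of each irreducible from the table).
chi_7 tensor chi_1 = chi_7 (all other irreducibles have multiplicity 0).

Argument: The character of a tensor product is the pointwise product (chi_7 * chi_1)(C) = chi_7(C) * chi_1(C):
  {e}: (2)*(1), {r^4}: (-2)*(1), {r^1, r^7}: (-sqrt(2))*(1), {r^2, r^6}: (0)*(1), {r^3, r^5}: (sqrt(2))*(1), {s, sr^2, ...}: (0)*(1), {sr, sr^3, ...}: (0)*(1)
so (chi_7 * chi_1) takes values
  {e} -> 2, {r^4} -> -2, {r^1, r^7} -> -sqrt(2), {r^2, r^6} -> 0, {r^3, r^5} -> sqrt(2), {s, sr^2, ...} -> 0, {sr, sr^3, ...} -> 0.
Now take the inner product of this character with each irreducible chi from the table, <chi_7*chi_1, chi> = (1/16) sum_C |C| (chi_7*chi_1)(C) conj(chi(C)):
  <chi_7*chi_1, chi_1> = (1/16)[1*(2)*conj(1) + 1*(-2)*conj(1) + 2*(-sqrt(2))*conj(1) + 2*(0)*conj(1) + 2*(sqrt(2))*conj(1) + 4*(0)*conj(1) + 4*(0)*conj(1)]
      = (1/16)[(2) + (-2) + (-2*sqrt(2)) + (0) + (2*sqrt(2)) + (0) + (0)] = 0/16 = 0
  <chi_7*chi_1, chi_2> = (1/16)[1*(2)*conj(1) + 1*(-2)*conj(1) + 2*(-sqrt(2))*conj(1) + 2*(0)*conj(1) + 2*(sqrt(2))*conj(1) + 4*(0)*conj(-1) + 4*(0)*conj(-1)]
      = (1/16)[(2) + (-2) + (-2*sqrt(2)) + (0) + (2*sqrt(2)) + (0) + (0)] = 0/16 = 0
  <chi_7*chi_1, chi_3> = (1/16)[1*(2)*conj(1) + 1*(-2)*conj(1) + 2*(-sqrt(2))*conj(-1) + 2*(0)*conj(1) + 2*(sqrt(2))*conj(-1) + 4*(0)*conj(1) + 4*(0)*conj(-1)]
      = (1/16)[(2) + (-2) + (2*sqrt(2)) + (0) + (-2*sqrt(2)) + (0) + (0)] = 0/16 = 0
  <chi_7*chi_1, chi_4> = (1/16)[1*(2)*conj(1) + 1*(-2)*conj(1) + 2*(-sqrt(2))*conj(-1) + 2*(0)*conj(1) + 2*(sqrt(2))*conj(-1) + 4*(0)*conj(-1) + 4*(0)*conj(1)]
      = (1/16)[(2) + (-2) + (2*sqrt(2)) + (0) + (-2*sqrt(2)) + (0) + (0)] = 0/16 = 0
  <chi_7*chi_1, chi_5> = (1/16)[1*(2)*conj(2) + 1*(-2)*conj(-2) + 2*(-sqrt(2))*conj(sqrt(2)) + 2*(0)*conj(0) + 2*(sqrt(2))*conj(-sqrt(2)) + 4*(0)*conj(0) + 4*(0)*conj(0)]
      = (1/16)[(4) + (4) + (-4) + (0) + (-4) + (0) + (0)] = 0/16 = 0
  <chi_7*chi_1, chi_6> = (1/16)[1*(2)*conj(2) + 1*(-2)*conj(2) + 2*(-sqrt(2))*conj(0) + 2*(0)*conj(-2) + 2*(sqrt(2))*conj(0) + 4*(0)*conj(0) + 4*(0)*conj(0)]
      = (1/16)[(4) + (-4) + (0) + (0) + (0) + (0) + (0)] = 0/16 = 0
  <chi_7*chi_1, chi_7> = (1/16)[1*(2)*conj(2) + 1*(-2)*conj(-2) + 2*(-sqrt(2))*conj(-sqrt(2)) + 2*(0)*conj(0) + 2*(sqrt(2))*conj(sqrt(2)) + 4*(0)*conj(0) + 4*(0)*conj(0)]
      = (1/16)[(4) + (4) + (4) + (0) + (4) + (0) + (0)] = 16/16 = 1
Hence the multiplicities are chi_7: 1. Dimension check: dim(chi_7)*dim(chi_1) = 2*1 = 2 and sum (mult * dim) = 1*2 = 2.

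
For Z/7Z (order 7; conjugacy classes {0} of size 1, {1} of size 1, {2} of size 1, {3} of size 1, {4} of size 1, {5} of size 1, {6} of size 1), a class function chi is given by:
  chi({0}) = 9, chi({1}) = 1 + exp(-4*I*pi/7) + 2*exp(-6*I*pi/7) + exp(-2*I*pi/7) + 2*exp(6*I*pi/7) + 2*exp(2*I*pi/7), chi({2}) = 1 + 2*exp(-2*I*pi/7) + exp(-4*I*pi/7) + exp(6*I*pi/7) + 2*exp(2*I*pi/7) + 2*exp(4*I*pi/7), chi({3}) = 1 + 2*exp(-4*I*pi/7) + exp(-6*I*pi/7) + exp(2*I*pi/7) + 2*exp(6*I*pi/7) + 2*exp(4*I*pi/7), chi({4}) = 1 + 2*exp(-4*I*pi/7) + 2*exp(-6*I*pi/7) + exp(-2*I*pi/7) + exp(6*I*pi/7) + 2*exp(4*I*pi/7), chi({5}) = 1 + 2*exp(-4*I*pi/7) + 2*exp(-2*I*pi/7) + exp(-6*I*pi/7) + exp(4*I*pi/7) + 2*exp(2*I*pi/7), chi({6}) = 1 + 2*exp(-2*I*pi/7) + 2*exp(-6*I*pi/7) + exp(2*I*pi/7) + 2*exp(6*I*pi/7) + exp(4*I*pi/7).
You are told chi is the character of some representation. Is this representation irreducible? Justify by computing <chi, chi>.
Not irreducible (reducible): <chi, chi> = 15 > 1.

Why: <chi, chi> = (1/|G|) sum_C |C| * |chi(C)|^2 = (1/7)[1*|9|^2 + 1*|1 + exp(-4*I*pi/7) + 2*exp(-6*I*pi/7) + exp(-2*I*pi/7) + 2*exp(6*I*pi/7) + 2*exp(2*I*pi/7)|^2 + 1*|1 + 2*exp(-2*I*pi/7) + exp(-4*I*pi/7) + exp(6*I*pi/7) + 2*exp(2*I*pi/7) + 2*exp(4*I*pi/7)|^2 + 1*|1 + 2*exp(-4*I*pi/7) + exp(-6*I*pi/7) + exp(2*I*pi/7) + 2*exp(6*I*pi/7) + 2*exp(4*I*pi/7)|^2 + 1*|1 + 2*exp(-4*I*pi/7) + 2*exp(-6*I*pi/7) + exp(-2*I*pi/7) + exp(6*I*pi/7) + 2*exp(4*I*pi/7)|^2 + 1*|1 + 2*exp(-4*I*pi/7) + 2*exp(-2*I*pi/7) + exp(-6*I*pi/7) + exp(4*I*pi/7) + 2*exp(2*I*pi/7)|^2 + 1*|1 + 2*exp(-2*I*pi/7) + 2*exp(-6*I*pi/7) + exp(2*I*pi/7) + 2*exp(6*I*pi/7) + exp(4*I*pi/7)|^2]
  = (1/7)[(81) + (15 + 11*exp(-4*I*pi/7) + 10*exp(-2*I*pi/7) + 12*exp(-6*I*pi/7) + 12*exp(6*I*pi/7) + 10*exp(2*I*pi/7) + 11*exp(4*I*pi/7)) + (15 + 10*exp(-4*I*pi/7) + 12*exp(-2*I*pi/7) + 11*exp(-6*I*pi/7) + 11*exp(6*I*pi/7) + 12*exp(2*I*pi/7) + 10*exp(4*I*pi/7)) + (15 + 12*exp(-4*I*pi/7) + 11*exp(-2*I*pi/7) + 10*exp(-6*I*pi/7) + 10*exp(6*I*pi/7) + 11*exp(2*I*pi/7) + 12*exp(4*I*pi/7)) + (15 + 12*exp(-4*I*pi/7) + 11*exp(-2*I*pi/7) + 10*exp(-6*I*pi/7) + 10*exp(6*I*pi/7) + 11*exp(2*I*pi/7) + 12*exp(4*I*pi/7)) + (15 + 10*exp(-4*I*pi/7) + 12*exp(-2*I*pi/7) + 11*exp(-6*I*pi/7) + 11*exp(6*I*pi/7) + 12*exp(2*I*pi/7) + 10*exp(4*I*pi/7)) + (15 + 11*exp(-4*I*pi/7) + 10*exp(-2*I*pi/7) + 12*exp(-6*I*pi/7) + 12*exp(6*I*pi/7) + 10*exp(2*I*pi/7) + 11*exp(4*I*pi/7))] = 105/7 = 15.
(Exp terms are combined using exp(i*s)*conj(exp(i*t)) = exp(i*(s-t)), and sums of them are collapsed using the identity that for every m > 1 the m distinct m-th roots of unity sum to 0, e.g. 1 + exp(2*I*pi/3) + exp(-2*I*pi/3) = 0.)
A character is irreducible iff <chi, chi> = 1, so this representation is reducible.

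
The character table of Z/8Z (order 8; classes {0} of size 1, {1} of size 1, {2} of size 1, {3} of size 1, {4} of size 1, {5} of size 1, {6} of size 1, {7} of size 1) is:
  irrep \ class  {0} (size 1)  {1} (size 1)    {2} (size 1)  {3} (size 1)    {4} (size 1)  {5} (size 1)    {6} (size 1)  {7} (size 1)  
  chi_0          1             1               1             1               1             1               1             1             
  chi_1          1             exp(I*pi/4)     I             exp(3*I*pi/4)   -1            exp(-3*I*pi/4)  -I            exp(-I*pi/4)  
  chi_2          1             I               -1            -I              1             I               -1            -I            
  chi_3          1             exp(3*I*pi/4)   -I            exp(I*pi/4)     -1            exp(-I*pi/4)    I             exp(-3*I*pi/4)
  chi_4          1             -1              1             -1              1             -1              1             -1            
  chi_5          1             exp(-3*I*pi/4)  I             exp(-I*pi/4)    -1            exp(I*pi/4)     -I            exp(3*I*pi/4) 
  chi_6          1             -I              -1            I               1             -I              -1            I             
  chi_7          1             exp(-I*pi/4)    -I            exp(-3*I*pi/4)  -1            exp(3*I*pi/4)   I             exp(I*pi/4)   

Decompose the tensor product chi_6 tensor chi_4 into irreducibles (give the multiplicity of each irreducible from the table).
chi_6 tensor chi_4 = chi_2 (all other irreducibles have multiplicity 0).

Solution. The character of a tensor product is the pointwise product (chi_6 * chi_4)(C) = chi_6(C) * chi_4(C):
  {0}: (1)*(1), {1}: (-I)*(-1), {2}: (-1)*(1), {3}: (I)*(-1), {4}: (1)*(1), {5}: (-I)*(-1), {6}: (-1)*(1), {7}: (I)*(-1)
so (chi_6 * chi_4) takes values
  {0} -> 1, {1} -> I, {2} -> -1, {3} -> -I, {4} -> 1, {5} -> I, {6} -> -1, {7} -> -I.
Now take the inner product of this character with each irreducible chi from the table, <chi_6*chi_4, chi> = (1/8) sum_C |C| (chi_6*chi_4)(C) conj(chi(C)):
  <chi_6*chi_4, chi_0> = (1/8)[1*(1)*conj(1) + 1*(I)*conj(1) + 1*(-1)*conj(1) + 1*(-I)*conj(1) + 1*(1)*conj(1) + 1*(I)*conj(1) + 1*(-1)*conj(1) + 1*(-I)*conj(1)]
      = (1/8)[(1) + (I) + (-1) + (-I) + (1) + (I) + (-1) + (-I)] = 0/8 = 0
  <chi_6*chi_4, chi_1> = (1/8)[1*(1)*conj(1) + 1*(I)*conj(exp(I*pi/4)) + 1*(-1)*conj(I) + 1*(-I)*conj(exp(3*I*pi/4)) + 1*(1)*conj(-1) + 1*(I)*conj(exp(-3*I*pi/4)) + 1*(-1)*conj(-I) + 1*(-I)*conj(exp(-I*pi/4))]
      = (1/8)[(1) + (exp(I*pi/4)) + (I) + (-exp(-I*pi/4)) + (-1) + (exp(-3*I*pi/4)) + (-I) + (-exp(3*I*pi/4))] = 0/8 = 0
  <chi_6*chi_4, chi_2> = (1/8)[1*(1)*conj(1) + 1*(I)*conj(I) + 1*(-1)*conj(-1) + 1*(-I)*conj(-I) + 1*(1)*conj(1) + 1*(I)*conj(I) + 1*(-1)*conj(-1) + 1*(-I)*conj(-I)]
      = (1/8)[(1) + (1) + (1) + (1) + (1) + (1) + (1) + (1)] = 8/8 = 1
  <chi_6*chi_4, chi_3> = (1/8)[1*(1)*conj(1) + 1*(I)*conj(exp(3*I*pi/4)) + 1*(-1)*conj(-I) + 1*(-I)*conj(exp(I*pi/4)) + 1*(1)*conj(-1) + 1*(I)*conj(exp(-I*pi/4)) + 1*(-1)*conj(I) + 1*(-I)*conj(exp(-3*I*pi/4))]
      = (1/8)[(1) + (exp(-I*pi/4)) + (-I) + (-exp(I*pi/4)) + (-1) + (exp(3*I*pi/4)) + (I) + (-exp(-3*I*pi/4))] = 0/8 = 0
  <chi_6*chi_4, chi_4> = (1/8)[1*(1)*conj(1) + 1*(I)*conj(-1) + 1*(-1)*conj(1) + 1*(-I)*conj(-1) + 1*(1)*conj(1) + 1*(I)*conj(-1) + 1*(-1)*conj(1) + 1*(-I)*conj(-1)]
      = (1/8)[(1) + (-I) + (-1) + (I) + (1) + (-I) + (-1) + (I)] = 0/8 = 0
  <chi_6*chi_4, chi_5> = (1/8)[1*(1)*conj(1) + 1*(I)*conj(exp(-3*I*pi/4)) + 1*(-1)*conj(I) + 1*(-I)*conj(exp(-I*pi/4)) + 1*(1)*conj(-1) + 1*(I)*conj(exp(I*pi/4)) + 1*(-1)*conj(-I) + 1*(-I)*conj(exp(3*I*pi/4))]
      = (1/8)[(1) + (exp(-3*I*pi/4)) + (I) + (-exp(3*I*pi/4)) + (-1) + (exp(I*pi/4)) + (-I) + (-exp(-I*pi/4))] = 0/8 = 0
  <chi_6*chi_4, chi_6> = (1/8)[1*(1)*conj(1) + 1*(I)*conj(-I) + 1*(-1)*conj(-1) + 1*(-I)*conj(I) + 1*(1)*conj(1) + 1*(I)*conj(-I) + 1*(-1)*conj(-1) + 1*(-I)*conj(I)]
      = (1/8)[(1) + (-1) + (1) + (-1) + (1) + (-1) + (1) + (-1)] = 0/8 = 0
  <chi_6*chi_4, chi_7> = (1/8)[1*(1)*conj(1) + 1*(I)*conj(exp(-I*pi/4)) + 1*(-1)*conj(-I) + 1*(-I)*conj(exp(-3*I*pi/4)) + 1*(1)*conj(-1) + 1*(I)*conj(exp(3*I*pi/4)) + 1*(-1)*conj(I) + 1*(-I)*conj(exp(I*pi/4))]
      = (1/8)[(1) + (exp(3*I*pi/4)) + (-I) + (-exp(-3*I*pi/4)) + (-1) + (exp(-I*pi/4)) + (I) + (-exp(I*pi/4))] = 0/8 = 0
(Exp terms are combined using exp(i*s)*conj(exp(i*t)) = exp(i*(s-t)), and sums of them are collapsed using the identity that for every m > 1 the m distinct m-th roots of unity sum to 0, e.g. 1 + exp(2*I*pi/3) + exp(-2*I*pi/3) = 0.)
Hence the multiplicities are chi_2: 1. Dimension check: dim(chi_6)*dim(chi_4) = 1*1 = 1 and sum (mult * dim) = 1*1 = 1.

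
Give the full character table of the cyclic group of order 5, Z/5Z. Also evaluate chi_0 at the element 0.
Character table of Z/5Z (irreps indexed chi_0,...,chi_4 with chi_k(m) = zeta_5^(k*m), zeta_5 = exp(2*pi*i/5)):
  irrep \ class  {0} (size 1)  {1} (size 1)    {2} (size 1)    {3} (size 1)    {4} (size 1)  
  chi_0          1             1               1               1               1             
  chi_1          1             exp(2*I*pi/5)   exp(4*I*pi/5)   exp(-4*I*pi/5)  exp(-2*I*pi/5)
  chi_2          1             exp(4*I*pi/5)   exp(-2*I*pi/5)  exp(2*I*pi/5)   exp(-4*I*pi/5)
  chi_3          1             exp(-4*I*pi/5)  exp(2*I*pi/5)   exp(-2*I*pi/5)  exp(4*I*pi/5) 
  chi_4          1             exp(-2*I*pi/5)  exp(-4*I*pi/5)  exp(4*I*pi/5)   exp(2*I*pi/5) 

Spot check: chi_0(0) = zeta_5^(0*0) = zeta_5^0 = 1.

Details: Z/5Z is abelian, so all 5 irreducible complex representations are 1-dimensional. They are given by chi_k(m) = zeta_5^(k*m) for k = 0,...,4. Row orthogonality: sum_m chi_k(m) conj(chi_l(m)) = 5 * [k = l].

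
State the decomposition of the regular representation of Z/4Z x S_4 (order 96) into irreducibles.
Each irreducible V_i of dimension d_i appears with multiplicity d_i, i.e. rho_reg = (direct sum over all irreducibles V_i) d_i V_i. The irreducible dimensions for Z/4Z x S_4 are 1, 1, 1, 1, 1, 1, 1, 1, 2, 2, 2, 2, 3, 3, 3, 3, 3, 3, 3, 3: 8 irreducibles of dimension 1, each with multiplicity 1; 4 irreducibles of dimension 2, each with multiplicity 2; 8 irreducibles of dimension 3, each with multiplicity 3. Total dimension 8*1*1 + 4*2*2 + 8*3*3 = 96 = |G|.

General theorem: in the regular representation of a finite group G, each irreducible appears with multiplicity equal to its dimension. Check: dim(rho_reg) = sum d_i^2 = 1 + 1 + 1 + 1 + 1 + 1 + 1 + 1 + 4 + 4 + 4 + 4 + 9 + 9 + 9 + 9 + 9 + 9 + 9 + 9 = 96 = |G|.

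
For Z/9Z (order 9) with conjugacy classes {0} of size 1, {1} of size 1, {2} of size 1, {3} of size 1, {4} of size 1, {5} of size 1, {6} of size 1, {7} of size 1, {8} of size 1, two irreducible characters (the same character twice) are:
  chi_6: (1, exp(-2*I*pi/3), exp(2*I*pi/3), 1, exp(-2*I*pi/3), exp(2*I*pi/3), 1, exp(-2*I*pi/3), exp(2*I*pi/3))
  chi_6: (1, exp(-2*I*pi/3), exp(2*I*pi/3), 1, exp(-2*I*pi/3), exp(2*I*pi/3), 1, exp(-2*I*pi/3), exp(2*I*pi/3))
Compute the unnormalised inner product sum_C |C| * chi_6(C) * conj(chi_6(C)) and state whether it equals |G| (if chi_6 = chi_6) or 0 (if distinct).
Sum = 9 = |G| = 9; so <chi_6, chi_6> = 1 (norm-1 confirms irreducibility).

Derivation: Compute term by term over conjugacy classes (|C| * chi_6(C) * conj(chi_6(C))):
  1*(1)*conj(1) + 1*(exp(-2*I*pi/3))*conj(exp(-2*I*pi/3)) + 1*(exp(2*I*pi/3))*conj(exp(2*I*pi/3)) + 1*(1)*conj(1) + 1*(exp(-2*I*pi/3))*conj(exp(-2*I*pi/3)) + 1*(exp(2*I*pi/3))*conj(exp(2*I*pi/3)) + 1*(1)*conj(1) + 1*(exp(-2*I*pi/3))*conj(exp(-2*I*pi/3)) + 1*(exp(2*I*pi/3))*conj(exp(2*I*pi/3))
  = (1) + (1) + (1) + (1) + (1) + (1) + (1) + (1) + (1)
  = 9.
(Exp terms are combined using exp(i*s)*conj(exp(i*t)) = exp(i*(s-t)), and sums of them are collapsed using the identity that for every m > 1 the m distinct m-th roots of unity sum to 0, e.g. 1 + exp(2*I*pi/3) + exp(-2*I*pi/3) = 0.)
Dividing by |G| = 9 gives 9/9 = 1, matching the row-orthogonality relation <chi_6, chi_6> = [chi_6 = chi_6].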